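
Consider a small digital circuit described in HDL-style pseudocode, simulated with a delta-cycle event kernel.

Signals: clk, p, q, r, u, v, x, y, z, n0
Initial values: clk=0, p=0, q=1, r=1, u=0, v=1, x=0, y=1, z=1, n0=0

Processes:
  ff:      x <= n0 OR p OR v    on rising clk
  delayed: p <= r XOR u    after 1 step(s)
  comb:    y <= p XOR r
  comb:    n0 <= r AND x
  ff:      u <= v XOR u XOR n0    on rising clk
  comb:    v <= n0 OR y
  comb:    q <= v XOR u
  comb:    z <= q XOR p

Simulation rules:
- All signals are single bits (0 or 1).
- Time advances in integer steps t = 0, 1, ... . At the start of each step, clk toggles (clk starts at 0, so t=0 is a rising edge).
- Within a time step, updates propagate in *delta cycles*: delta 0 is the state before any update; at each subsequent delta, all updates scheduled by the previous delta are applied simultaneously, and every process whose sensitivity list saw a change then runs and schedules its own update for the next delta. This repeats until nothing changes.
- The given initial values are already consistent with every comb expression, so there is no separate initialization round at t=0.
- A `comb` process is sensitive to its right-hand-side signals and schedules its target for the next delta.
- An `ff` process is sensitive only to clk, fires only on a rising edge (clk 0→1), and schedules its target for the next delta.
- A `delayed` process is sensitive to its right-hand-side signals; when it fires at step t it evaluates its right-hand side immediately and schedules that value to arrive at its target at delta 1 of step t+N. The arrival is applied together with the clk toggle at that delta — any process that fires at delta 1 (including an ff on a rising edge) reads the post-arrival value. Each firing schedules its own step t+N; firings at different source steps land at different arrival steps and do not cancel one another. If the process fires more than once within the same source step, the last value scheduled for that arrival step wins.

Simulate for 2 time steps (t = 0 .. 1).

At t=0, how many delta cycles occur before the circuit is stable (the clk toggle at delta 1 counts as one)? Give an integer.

t0.Δ0 u=0 clk=0 p=0 q=1 z=1 n0=0 r=1 y=1 x=0 v=1
t0.Δ1 u=0 clk=1 p=0 q=1 z=1 n0=0 r=1 y=1 x=0 v=1
t0.Δ2 u=1 clk=1 p=0 q=1 z=1 n0=0 r=1 y=1 x=1 v=1
t0.Δ3 u=1 clk=1 p=0 q=0 z=1 n0=1 r=1 y=1 x=1 v=1
t0.Δ4 u=1 clk=1 p=0 q=0 z=0 n0=1 r=1 y=1 x=1 v=1
t1.Δ0 u=1 clk=1 p=0 q=0 z=0 n0=1 r=1 y=1 x=1 v=1
t1.Δ1 u=1 clk=0 p=0 q=0 z=0 n0=1 r=1 y=1 x=1 v=1

4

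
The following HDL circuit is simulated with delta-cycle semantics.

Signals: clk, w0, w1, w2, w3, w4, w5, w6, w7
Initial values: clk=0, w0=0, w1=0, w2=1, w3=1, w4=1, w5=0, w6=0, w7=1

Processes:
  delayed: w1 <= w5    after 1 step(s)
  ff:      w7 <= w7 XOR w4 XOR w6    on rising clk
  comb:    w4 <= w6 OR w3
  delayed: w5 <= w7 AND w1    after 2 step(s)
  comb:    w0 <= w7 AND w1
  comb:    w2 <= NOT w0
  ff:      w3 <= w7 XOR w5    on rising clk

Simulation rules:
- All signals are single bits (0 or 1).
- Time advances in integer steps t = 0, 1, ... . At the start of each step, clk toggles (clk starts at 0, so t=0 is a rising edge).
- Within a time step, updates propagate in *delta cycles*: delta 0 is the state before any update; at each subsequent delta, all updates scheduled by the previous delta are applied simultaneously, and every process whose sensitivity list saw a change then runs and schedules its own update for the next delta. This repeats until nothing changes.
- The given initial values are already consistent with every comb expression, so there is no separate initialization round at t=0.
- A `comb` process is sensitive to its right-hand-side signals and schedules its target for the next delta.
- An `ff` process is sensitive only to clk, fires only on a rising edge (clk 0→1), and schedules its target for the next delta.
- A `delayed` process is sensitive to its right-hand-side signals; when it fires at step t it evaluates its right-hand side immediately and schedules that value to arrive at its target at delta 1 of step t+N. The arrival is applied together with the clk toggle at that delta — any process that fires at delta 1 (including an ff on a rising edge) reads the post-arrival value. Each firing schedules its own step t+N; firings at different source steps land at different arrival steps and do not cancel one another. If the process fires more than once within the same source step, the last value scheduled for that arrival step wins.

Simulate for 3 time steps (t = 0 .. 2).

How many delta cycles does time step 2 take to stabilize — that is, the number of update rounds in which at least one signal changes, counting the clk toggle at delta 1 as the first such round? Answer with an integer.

[bits: w5,w0,w2,w1,clk,w6,w4,w3,w7]
t=0: Δ0=001000111 Δ1=001010111 Δ2=001010110 | 2Δ
t=1: Δ0=001010110 Δ1=001000110 | 1Δ
t=2: Δ0=001000110 Δ1=001010110 Δ2=001010101 Δ3=001010001 | 3Δ

3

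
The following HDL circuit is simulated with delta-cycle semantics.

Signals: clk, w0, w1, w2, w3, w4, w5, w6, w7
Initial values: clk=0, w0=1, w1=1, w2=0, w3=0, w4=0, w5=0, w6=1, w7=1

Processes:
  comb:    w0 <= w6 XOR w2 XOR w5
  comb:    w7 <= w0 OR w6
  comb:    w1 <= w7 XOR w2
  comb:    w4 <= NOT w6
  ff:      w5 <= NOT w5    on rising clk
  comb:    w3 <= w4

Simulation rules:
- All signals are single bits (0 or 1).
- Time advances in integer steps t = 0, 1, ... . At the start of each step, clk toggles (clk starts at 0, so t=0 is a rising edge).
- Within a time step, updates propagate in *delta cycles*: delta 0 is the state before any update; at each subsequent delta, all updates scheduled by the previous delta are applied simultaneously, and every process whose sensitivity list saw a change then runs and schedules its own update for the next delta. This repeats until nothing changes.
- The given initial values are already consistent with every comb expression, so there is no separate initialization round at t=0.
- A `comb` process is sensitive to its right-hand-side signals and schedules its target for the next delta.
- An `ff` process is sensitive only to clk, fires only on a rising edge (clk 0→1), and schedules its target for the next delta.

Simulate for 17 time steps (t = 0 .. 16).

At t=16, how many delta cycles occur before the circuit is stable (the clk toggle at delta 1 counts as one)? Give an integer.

t=0 Δ0: clk=0 w2=0 w1=1 w6=1 w0=1 w5=0 w7=1 w3=0 w4=0
  Δ1: clk:0→1
  Δ2: w5:0→1
  Δ3: w0:1→0
  (3Δ to stable)
t=1 Δ0: clk=1 w2=0 w1=1 w6=1 w0=0 w5=1 w7=1 w3=0 w4=0
  Δ1: clk:1→0
  (1Δ to stable)
t=2 Δ0: clk=0 w2=0 w1=1 w6=1 w0=0 w5=1 w7=1 w3=0 w4=0
  Δ1: clk:0→1
  Δ2: w5:1→0
  Δ3: w0:0→1
  (3Δ to stable)
t=3 Δ0: clk=1 w2=0 w1=1 w6=1 w0=1 w5=0 w7=1 w3=0 w4=0
  Δ1: clk:1→0
  (1Δ to stable)
t=4 Δ0: clk=0 w2=0 w1=1 w6=1 w0=1 w5=0 w7=1 w3=0 w4=0
  Δ1: clk:0→1
  Δ2: w5:0→1
  Δ3: w0:1→0
  (3Δ to stable)
t=5 Δ0: clk=1 w2=0 w1=1 w6=1 w0=0 w5=1 w7=1 w3=0 w4=0
  Δ1: clk:1→0
  (1Δ to stable)
t=6 Δ0: clk=0 w2=0 w1=1 w6=1 w0=0 w5=1 w7=1 w3=0 w4=0
  Δ1: clk:0→1
  Δ2: w5:1→0
  Δ3: w0:0→1
  (3Δ to stable)
t=7 Δ0: clk=1 w2=0 w1=1 w6=1 w0=1 w5=0 w7=1 w3=0 w4=0
  Δ1: clk:1→0
  (1Δ to stable)
t=8 Δ0: clk=0 w2=0 w1=1 w6=1 w0=1 w5=0 w7=1 w3=0 w4=0
  Δ1: clk:0→1
  Δ2: w5:0→1
  Δ3: w0:1→0
  (3Δ to stable)
t=9 Δ0: clk=1 w2=0 w1=1 w6=1 w0=0 w5=1 w7=1 w3=0 w4=0
  Δ1: clk:1→0
  (1Δ to stable)
t=10 Δ0: clk=0 w2=0 w1=1 w6=1 w0=0 w5=1 w7=1 w3=0 w4=0
  Δ1: clk:0→1
  Δ2: w5:1→0
  Δ3: w0:0→1
  (3Δ to stable)
t=11 Δ0: clk=1 w2=0 w1=1 w6=1 w0=1 w5=0 w7=1 w3=0 w4=0
  Δ1: clk:1→0
  (1Δ to stable)
t=12 Δ0: clk=0 w2=0 w1=1 w6=1 w0=1 w5=0 w7=1 w3=0 w4=0
  Δ1: clk:0→1
  Δ2: w5:0→1
  Δ3: w0:1→0
  (3Δ to stable)
t=13 Δ0: clk=1 w2=0 w1=1 w6=1 w0=0 w5=1 w7=1 w3=0 w4=0
  Δ1: clk:1→0
  (1Δ to stable)
t=14 Δ0: clk=0 w2=0 w1=1 w6=1 w0=0 w5=1 w7=1 w3=0 w4=0
  Δ1: clk:0→1
  Δ2: w5:1→0
  Δ3: w0:0→1
  (3Δ to stable)
t=15 Δ0: clk=1 w2=0 w1=1 w6=1 w0=1 w5=0 w7=1 w3=0 w4=0
  Δ1: clk:1→0
  (1Δ to stable)
t=16 Δ0: clk=0 w2=0 w1=1 w6=1 w0=1 w5=0 w7=1 w3=0 w4=0
  Δ1: clk:0→1
  Δ2: w5:0→1
  Δ3: w0:1→0
  (3Δ to stable)

3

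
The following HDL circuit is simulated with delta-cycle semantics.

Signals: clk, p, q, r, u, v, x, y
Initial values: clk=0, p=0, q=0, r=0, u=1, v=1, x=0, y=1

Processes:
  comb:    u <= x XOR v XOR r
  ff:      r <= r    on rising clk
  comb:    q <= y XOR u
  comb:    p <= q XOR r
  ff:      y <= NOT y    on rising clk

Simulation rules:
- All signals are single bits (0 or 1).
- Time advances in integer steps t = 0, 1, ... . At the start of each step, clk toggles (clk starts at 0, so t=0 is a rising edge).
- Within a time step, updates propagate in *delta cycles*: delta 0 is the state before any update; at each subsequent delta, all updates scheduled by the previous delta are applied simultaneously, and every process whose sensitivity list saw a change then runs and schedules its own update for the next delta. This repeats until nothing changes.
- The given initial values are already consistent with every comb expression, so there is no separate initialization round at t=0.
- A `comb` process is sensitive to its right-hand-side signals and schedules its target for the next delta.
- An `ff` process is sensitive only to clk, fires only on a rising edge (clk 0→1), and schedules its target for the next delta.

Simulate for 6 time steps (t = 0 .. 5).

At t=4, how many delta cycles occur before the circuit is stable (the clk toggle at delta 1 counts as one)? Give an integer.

4

t=0 Δ0: clk=0 x=0 p=0 v=1 r=0 u=1 q=0 y=1
  Δ1: clk:0→1
  Δ2: y:1→0
  Δ3: q:0→1
  Δ4: p:0→1
  (4Δ to stable)
t=1 Δ0: clk=1 x=0 p=1 v=1 r=0 u=1 q=1 y=0
  Δ1: clk:1→0
  (1Δ to stable)
t=2 Δ0: clk=0 x=0 p=1 v=1 r=0 u=1 q=1 y=0
  Δ1: clk:0→1
  Δ2: y:0→1
  Δ3: q:1→0
  Δ4: p:1→0
  (4Δ to stable)
t=3 Δ0: clk=1 x=0 p=0 v=1 r=0 u=1 q=0 y=1
  Δ1: clk:1→0
  (1Δ to stable)
t=4 Δ0: clk=0 x=0 p=0 v=1 r=0 u=1 q=0 y=1
  Δ1: clk:0→1
  Δ2: y:1→0
  Δ3: q:0→1
  Δ4: p:0→1
  (4Δ to stable)
t=5 Δ0: clk=1 x=0 p=1 v=1 r=0 u=1 q=1 y=0
  Δ1: clk:1→0
  (1Δ to stable)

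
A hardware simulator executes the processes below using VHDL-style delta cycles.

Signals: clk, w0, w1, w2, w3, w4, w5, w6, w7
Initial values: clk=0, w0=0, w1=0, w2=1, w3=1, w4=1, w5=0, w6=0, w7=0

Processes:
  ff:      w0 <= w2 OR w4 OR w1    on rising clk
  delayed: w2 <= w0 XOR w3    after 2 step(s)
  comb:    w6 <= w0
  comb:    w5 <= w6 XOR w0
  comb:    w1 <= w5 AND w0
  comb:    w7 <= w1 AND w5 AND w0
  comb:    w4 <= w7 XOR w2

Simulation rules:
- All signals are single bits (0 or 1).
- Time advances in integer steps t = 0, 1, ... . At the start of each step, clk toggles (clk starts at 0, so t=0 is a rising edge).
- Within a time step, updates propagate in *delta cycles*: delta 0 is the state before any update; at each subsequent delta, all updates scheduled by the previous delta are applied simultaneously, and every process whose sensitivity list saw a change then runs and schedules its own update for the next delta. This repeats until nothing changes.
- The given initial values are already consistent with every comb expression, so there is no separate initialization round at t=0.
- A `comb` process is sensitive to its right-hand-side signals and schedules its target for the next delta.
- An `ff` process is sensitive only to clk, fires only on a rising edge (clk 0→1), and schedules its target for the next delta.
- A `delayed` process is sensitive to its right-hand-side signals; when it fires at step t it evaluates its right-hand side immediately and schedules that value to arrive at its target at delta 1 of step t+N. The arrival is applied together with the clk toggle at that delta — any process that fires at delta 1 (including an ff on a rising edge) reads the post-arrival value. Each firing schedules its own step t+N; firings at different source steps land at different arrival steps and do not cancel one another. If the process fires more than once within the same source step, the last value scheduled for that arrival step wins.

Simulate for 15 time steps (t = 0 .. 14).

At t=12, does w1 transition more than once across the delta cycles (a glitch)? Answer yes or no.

t=0 Δ0: clk=0 w7=0 w6=0 w4=1 w1=0 w0=0 w3=1 w2=1 w5=0
  Δ1: clk:0→1
  Δ2: w0:0→1
  Δ3: w6:0→1, w5:0→1
  Δ4: w1:0→1, w5:1→0
  Δ5: w1:1→0
  (5Δ to stable)
t=1 Δ0: clk=1 w7=0 w6=1 w4=1 w1=0 w0=1 w3=1 w2=1 w5=0
  Δ1: clk:1→0
  (1Δ to stable)
t=2 Δ0: clk=0 w7=0 w6=1 w4=1 w1=0 w0=1 w3=1 w2=1 w5=0
  Δ1: clk:0→1, w2:1→0
  Δ2: w4:1→0
  (2Δ to stable)
t=3 Δ0: clk=1 w7=0 w6=1 w4=0 w1=0 w0=1 w3=1 w2=0 w5=0
  Δ1: clk:1→0
  (1Δ to stable)
t=4 Δ0: clk=0 w7=0 w6=1 w4=0 w1=0 w0=1 w3=1 w2=0 w5=0
  Δ1: clk:0→1
  Δ2: w0:1→0
  Δ3: w6:1→0, w5:0→1
  Δ4: w5:1→0
  (4Δ to stable)
t=5 Δ0: clk=1 w7=0 w6=0 w4=0 w1=0 w0=0 w3=1 w2=0 w5=0
  Δ1: clk:1→0
  (1Δ to stable)
t=6 Δ0: clk=0 w7=0 w6=0 w4=0 w1=0 w0=0 w3=1 w2=0 w5=0
  Δ1: clk:0→1, w2:0→1
  Δ2: w4:0→1, w0:0→1
  Δ3: w6:0→1, w5:0→1
  Δ4: w1:0→1, w5:1→0
  Δ5: w1:1→0
  (5Δ to stable)
t=7 Δ0: clk=1 w7=0 w6=1 w4=1 w1=0 w0=1 w3=1 w2=1 w5=0
  Δ1: clk:1→0
  (1Δ to stable)
t=8 Δ0: clk=0 w7=0 w6=1 w4=1 w1=0 w0=1 w3=1 w2=1 w5=0
  Δ1: clk:0→1, w2:1→0
  Δ2: w4:1→0
  (2Δ to stable)
t=9 Δ0: clk=1 w7=0 w6=1 w4=0 w1=0 w0=1 w3=1 w2=0 w5=0
  Δ1: clk:1→0
  (1Δ to stable)
t=10 Δ0: clk=0 w7=0 w6=1 w4=0 w1=0 w0=1 w3=1 w2=0 w5=0
  Δ1: clk:0→1
  Δ2: w0:1→0
  Δ3: w6:1→0, w5:0→1
  Δ4: w5:1→0
  (4Δ to stable)
t=11 Δ0: clk=1 w7=0 w6=0 w4=0 w1=0 w0=0 w3=1 w2=0 w5=0
  Δ1: clk:1→0
  (1Δ to stable)
t=12 Δ0: clk=0 w7=0 w6=0 w4=0 w1=0 w0=0 w3=1 w2=0 w5=0
  Δ1: clk:0→1, w2:0→1
  Δ2: w4:0→1, w0:0→1
  Δ3: w6:0→1, w5:0→1
  Δ4: w1:0→1, w5:1→0
  Δ5: w1:1→0
  (5Δ to stable)
t=13 Δ0: clk=1 w7=0 w6=1 w4=1 w1=0 w0=1 w3=1 w2=1 w5=0
  Δ1: clk:1→0
  (1Δ to stable)
t=14 Δ0: clk=0 w7=0 w6=1 w4=1 w1=0 w0=1 w3=1 w2=1 w5=0
  Δ1: clk:0→1, w2:1→0
  Δ2: w4:1→0
  (2Δ to stable)

yes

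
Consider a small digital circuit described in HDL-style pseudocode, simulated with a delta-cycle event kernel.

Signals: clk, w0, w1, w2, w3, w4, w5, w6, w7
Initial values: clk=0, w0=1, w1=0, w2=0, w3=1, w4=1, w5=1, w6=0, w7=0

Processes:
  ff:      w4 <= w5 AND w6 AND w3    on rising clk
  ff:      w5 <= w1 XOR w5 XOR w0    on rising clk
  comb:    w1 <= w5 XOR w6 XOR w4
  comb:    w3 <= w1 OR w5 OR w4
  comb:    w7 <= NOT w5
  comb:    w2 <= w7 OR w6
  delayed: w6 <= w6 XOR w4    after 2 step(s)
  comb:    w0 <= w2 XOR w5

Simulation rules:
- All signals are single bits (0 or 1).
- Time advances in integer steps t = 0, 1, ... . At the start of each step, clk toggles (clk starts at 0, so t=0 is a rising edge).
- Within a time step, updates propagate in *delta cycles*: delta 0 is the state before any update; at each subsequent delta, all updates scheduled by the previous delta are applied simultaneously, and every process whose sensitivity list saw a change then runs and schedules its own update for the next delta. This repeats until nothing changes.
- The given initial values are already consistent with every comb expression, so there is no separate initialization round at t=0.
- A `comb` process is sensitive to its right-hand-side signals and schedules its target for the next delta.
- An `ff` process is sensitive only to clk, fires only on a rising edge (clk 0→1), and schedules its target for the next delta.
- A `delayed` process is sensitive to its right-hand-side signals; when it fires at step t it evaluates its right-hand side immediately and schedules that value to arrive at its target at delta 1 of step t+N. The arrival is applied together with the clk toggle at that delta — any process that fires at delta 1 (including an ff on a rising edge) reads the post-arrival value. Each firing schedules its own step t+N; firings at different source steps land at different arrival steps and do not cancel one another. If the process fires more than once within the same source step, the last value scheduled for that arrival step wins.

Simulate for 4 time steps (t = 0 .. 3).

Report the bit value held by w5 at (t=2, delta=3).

1

t0.Δ0 w1=0 w0=1 w5=1 w4=1 w2=0 w7=0 clk=0 w6=0 w3=1
t0.Δ1 w1=0 w0=1 w5=1 w4=1 w2=0 w7=0 clk=1 w6=0 w3=1
t0.Δ2 w1=0 w0=1 w5=0 w4=0 w2=0 w7=0 clk=1 w6=0 w3=1
t0.Δ3 w1=0 w0=0 w5=0 w4=0 w2=0 w7=1 clk=1 w6=0 w3=0
t0.Δ4 w1=0 w0=0 w5=0 w4=0 w2=1 w7=1 clk=1 w6=0 w3=0
t0.Δ5 w1=0 w0=1 w5=0 w4=0 w2=1 w7=1 clk=1 w6=0 w3=0
t1.Δ0 w1=0 w0=1 w5=0 w4=0 w2=1 w7=1 clk=1 w6=0 w3=0
t1.Δ1 w1=0 w0=1 w5=0 w4=0 w2=1 w7=1 clk=0 w6=0 w3=0
t2.Δ0 w1=0 w0=1 w5=0 w4=0 w2=1 w7=1 clk=0 w6=0 w3=0
t2.Δ1 w1=0 w0=1 w5=0 w4=0 w2=1 w7=1 clk=1 w6=0 w3=0
t2.Δ2 w1=0 w0=1 w5=1 w4=0 w2=1 w7=1 clk=1 w6=0 w3=0
t2.Δ3 w1=1 w0=0 w5=1 w4=0 w2=1 w7=0 clk=1 w6=0 w3=1
t2.Δ4 w1=1 w0=0 w5=1 w4=0 w2=0 w7=0 clk=1 w6=0 w3=1
t2.Δ5 w1=1 w0=1 w5=1 w4=0 w2=0 w7=0 clk=1 w6=0 w3=1
t3.Δ0 w1=1 w0=1 w5=1 w4=0 w2=0 w7=0 clk=1 w6=0 w3=1
t3.Δ1 w1=1 w0=1 w5=1 w4=0 w2=0 w7=0 clk=0 w6=0 w3=1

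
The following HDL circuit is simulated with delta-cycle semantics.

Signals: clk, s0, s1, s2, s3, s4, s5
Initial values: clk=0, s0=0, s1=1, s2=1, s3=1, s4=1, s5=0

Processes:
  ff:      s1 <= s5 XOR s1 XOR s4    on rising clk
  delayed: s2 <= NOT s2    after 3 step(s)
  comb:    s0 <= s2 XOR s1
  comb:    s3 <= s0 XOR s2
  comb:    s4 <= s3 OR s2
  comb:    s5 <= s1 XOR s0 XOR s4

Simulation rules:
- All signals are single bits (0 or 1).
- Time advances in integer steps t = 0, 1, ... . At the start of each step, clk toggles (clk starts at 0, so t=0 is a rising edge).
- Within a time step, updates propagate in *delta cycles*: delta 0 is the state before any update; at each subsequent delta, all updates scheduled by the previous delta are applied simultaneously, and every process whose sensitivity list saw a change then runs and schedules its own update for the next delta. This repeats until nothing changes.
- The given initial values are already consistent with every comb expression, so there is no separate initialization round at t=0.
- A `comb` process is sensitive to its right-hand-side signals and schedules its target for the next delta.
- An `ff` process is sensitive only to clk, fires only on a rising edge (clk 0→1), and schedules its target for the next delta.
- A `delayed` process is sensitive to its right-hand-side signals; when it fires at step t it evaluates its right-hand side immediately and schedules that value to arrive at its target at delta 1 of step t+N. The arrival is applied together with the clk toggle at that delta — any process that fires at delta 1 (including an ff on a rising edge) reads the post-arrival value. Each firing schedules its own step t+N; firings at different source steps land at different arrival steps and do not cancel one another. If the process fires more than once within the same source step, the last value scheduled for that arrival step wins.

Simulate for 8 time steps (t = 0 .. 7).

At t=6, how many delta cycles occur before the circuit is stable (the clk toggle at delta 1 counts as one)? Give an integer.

4

t=0 Δ0: clk=0 s3=1 s4=1 s1=1 s2=1 s5=0 s0=0
  Δ1: clk:0→1
  Δ2: s1:1→0
  Δ3: s5:0→1, s0:0→1
  Δ4: s3:1→0, s5:1→0
  (4Δ to stable)
t=1 Δ0: clk=1 s3=0 s4=1 s1=0 s2=1 s5=0 s0=1
  Δ1: clk:1→0
  (1Δ to stable)
t=2 Δ0: clk=0 s3=0 s4=1 s1=0 s2=1 s5=0 s0=1
  Δ1: clk:0→1
  Δ2: s1:0→1
  Δ3: s5:0→1, s0:1→0
  Δ4: s3:0→1, s5:1→0
  (4Δ to stable)
t=3 Δ0: clk=1 s3=1 s4=1 s1=1 s2=1 s5=0 s0=0
  Δ1: clk:1→0
  (1Δ to stable)
t=4 Δ0: clk=0 s3=1 s4=1 s1=1 s2=1 s5=0 s0=0
  Δ1: clk:0→1
  Δ2: s1:1→0
  Δ3: s5:0→1, s0:0→1
  Δ4: s3:1→0, s5:1→0
  (4Δ to stable)
t=5 Δ0: clk=1 s3=0 s4=1 s1=0 s2=1 s5=0 s0=1
  Δ1: clk:1→0
  (1Δ to stable)
t=6 Δ0: clk=0 s3=0 s4=1 s1=0 s2=1 s5=0 s0=1
  Δ1: clk:0→1
  Δ2: s1:0→1
  Δ3: s5:0→1, s0:1→0
  Δ4: s3:0→1, s5:1→0
  (4Δ to stable)
t=7 Δ0: clk=1 s3=1 s4=1 s1=1 s2=1 s5=0 s0=0
  Δ1: clk:1→0
  (1Δ to stable)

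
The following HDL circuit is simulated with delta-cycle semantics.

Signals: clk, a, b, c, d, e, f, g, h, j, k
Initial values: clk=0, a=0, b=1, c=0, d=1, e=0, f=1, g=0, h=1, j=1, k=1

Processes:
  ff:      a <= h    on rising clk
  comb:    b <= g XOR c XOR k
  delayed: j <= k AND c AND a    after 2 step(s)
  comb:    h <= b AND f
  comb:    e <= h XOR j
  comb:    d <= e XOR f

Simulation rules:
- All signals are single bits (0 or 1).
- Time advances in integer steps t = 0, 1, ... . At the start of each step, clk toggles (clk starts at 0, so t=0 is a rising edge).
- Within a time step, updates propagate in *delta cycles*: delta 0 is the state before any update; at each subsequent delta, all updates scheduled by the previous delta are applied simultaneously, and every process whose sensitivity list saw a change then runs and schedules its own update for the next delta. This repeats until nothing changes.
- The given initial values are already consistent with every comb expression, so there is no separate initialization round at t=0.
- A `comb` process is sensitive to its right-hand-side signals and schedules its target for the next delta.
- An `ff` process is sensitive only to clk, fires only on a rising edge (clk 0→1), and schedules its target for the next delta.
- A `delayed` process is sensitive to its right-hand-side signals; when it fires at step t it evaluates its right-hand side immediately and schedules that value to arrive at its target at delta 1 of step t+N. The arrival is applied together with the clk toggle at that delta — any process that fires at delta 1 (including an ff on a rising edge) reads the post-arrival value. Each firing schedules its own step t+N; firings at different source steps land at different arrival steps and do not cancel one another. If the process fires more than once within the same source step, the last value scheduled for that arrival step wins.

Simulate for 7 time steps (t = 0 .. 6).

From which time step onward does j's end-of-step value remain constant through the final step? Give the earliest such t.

[bits: h,j,b,d,clk,a,c,e,f,g,k]
t=0: Δ0=11110000101 Δ1=11111000101 Δ2=11111100101 | 2Δ
t=1: Δ0=11111100101 Δ1=11110100101 | 1Δ
t=2: Δ0=11110100101 Δ1=10111100101 Δ2=10111101101 Δ3=10101101101 | 3Δ
t=3: Δ0=10101101101 Δ1=10100101101 | 1Δ
t=4: Δ0=10100101101 Δ1=10101101101 | 1Δ
t=5: Δ0=10101101101 Δ1=10100101101 | 1Δ
t=6: Δ0=10100101101 Δ1=10101101101 | 1Δ

2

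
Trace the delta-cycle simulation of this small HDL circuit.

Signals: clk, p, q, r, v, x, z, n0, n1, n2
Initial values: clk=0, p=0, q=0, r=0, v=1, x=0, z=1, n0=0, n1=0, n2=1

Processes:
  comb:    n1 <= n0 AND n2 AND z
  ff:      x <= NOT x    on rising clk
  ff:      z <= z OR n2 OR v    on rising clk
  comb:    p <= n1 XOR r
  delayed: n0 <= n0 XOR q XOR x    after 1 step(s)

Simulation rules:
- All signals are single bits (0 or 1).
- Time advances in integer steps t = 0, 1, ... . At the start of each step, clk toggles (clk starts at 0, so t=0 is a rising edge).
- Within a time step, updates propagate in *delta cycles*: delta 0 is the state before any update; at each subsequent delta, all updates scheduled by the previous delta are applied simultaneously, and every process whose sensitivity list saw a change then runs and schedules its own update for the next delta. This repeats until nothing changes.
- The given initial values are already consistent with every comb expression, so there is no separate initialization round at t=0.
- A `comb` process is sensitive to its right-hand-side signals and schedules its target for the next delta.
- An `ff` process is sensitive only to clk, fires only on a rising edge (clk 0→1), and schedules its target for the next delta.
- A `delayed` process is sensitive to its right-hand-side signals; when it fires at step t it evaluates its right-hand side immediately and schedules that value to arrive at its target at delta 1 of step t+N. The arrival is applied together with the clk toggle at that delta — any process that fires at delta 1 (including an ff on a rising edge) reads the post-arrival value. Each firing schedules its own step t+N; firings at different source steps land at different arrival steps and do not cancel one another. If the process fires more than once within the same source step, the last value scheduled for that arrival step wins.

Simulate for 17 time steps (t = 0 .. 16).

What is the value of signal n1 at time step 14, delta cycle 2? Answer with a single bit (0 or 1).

[bits: z,n0,clk,r,x,v,n1,p,n2,q]
t=0: Δ0=1000010010 Δ1=1010010010 Δ2=1010110010 | 2Δ
t=1: Δ0=1010110010 Δ1=1100110010 Δ2=1100111010 Δ3=1100111110 | 3Δ
t=2: Δ0=1100111110 Δ1=1010111110 Δ2=1010010110 Δ3=1010010010 | 3Δ
t=3: Δ0=1010010010 Δ1=1000010010 | 1Δ
t=4: Δ0=1000010010 Δ1=1010010010 Δ2=1010110010 | 2Δ
t=5: Δ0=1010110010 Δ1=1100110010 Δ2=1100111010 Δ3=1100111110 | 3Δ
t=6: Δ0=1100111110 Δ1=1010111110 Δ2=1010010110 Δ3=1010010010 | 3Δ
t=7: Δ0=1010010010 Δ1=1000010010 | 1Δ
t=8: Δ0=1000010010 Δ1=1010010010 Δ2=1010110010 | 2Δ
t=9: Δ0=1010110010 Δ1=1100110010 Δ2=1100111010 Δ3=1100111110 | 3Δ
t=10: Δ0=1100111110 Δ1=1010111110 Δ2=1010010110 Δ3=1010010010 | 3Δ
t=11: Δ0=1010010010 Δ1=1000010010 | 1Δ
t=12: Δ0=1000010010 Δ1=1010010010 Δ2=1010110010 | 2Δ
t=13: Δ0=1010110010 Δ1=1100110010 Δ2=1100111010 Δ3=1100111110 | 3Δ
t=14: Δ0=1100111110 Δ1=1010111110 Δ2=1010010110 Δ3=1010010010 | 3Δ
t=15: Δ0=1010010010 Δ1=1000010010 | 1Δ
t=16: Δ0=1000010010 Δ1=1010010010 Δ2=1010110010 | 2Δ

0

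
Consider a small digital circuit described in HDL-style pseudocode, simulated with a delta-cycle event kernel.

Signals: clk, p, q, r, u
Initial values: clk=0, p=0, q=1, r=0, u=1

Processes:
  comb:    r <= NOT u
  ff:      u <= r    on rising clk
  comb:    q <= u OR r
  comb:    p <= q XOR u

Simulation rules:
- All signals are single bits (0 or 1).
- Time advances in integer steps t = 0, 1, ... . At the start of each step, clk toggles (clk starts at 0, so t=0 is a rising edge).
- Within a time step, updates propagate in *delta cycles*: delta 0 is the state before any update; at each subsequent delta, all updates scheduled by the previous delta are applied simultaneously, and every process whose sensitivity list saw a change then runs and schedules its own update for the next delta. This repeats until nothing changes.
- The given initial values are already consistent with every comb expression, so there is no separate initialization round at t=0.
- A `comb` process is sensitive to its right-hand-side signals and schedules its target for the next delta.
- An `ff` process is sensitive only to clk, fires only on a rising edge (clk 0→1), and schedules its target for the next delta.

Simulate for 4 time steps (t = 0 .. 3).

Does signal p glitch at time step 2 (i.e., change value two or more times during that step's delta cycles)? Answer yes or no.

t=0 Δ0: clk=0 p=0 q=1 r=0 u=1
  Δ1: clk:0→1
  Δ2: u:1→0
  Δ3: p:0→1, q:1→0, r:0→1
  Δ4: p:1→0, q:0→1
  Δ5: p:0→1
  (5Δ to stable)
t=1 Δ0: clk=1 p=1 q=1 r=1 u=0
  Δ1: clk:1→0
  (1Δ to stable)
t=2 Δ0: clk=0 p=1 q=1 r=1 u=0
  Δ1: clk:0→1
  Δ2: u:0→1
  Δ3: p:1→0, r:1→0
  (3Δ to stable)
t=3 Δ0: clk=1 p=0 q=1 r=0 u=1
  Δ1: clk:1→0
  (1Δ to stable)

no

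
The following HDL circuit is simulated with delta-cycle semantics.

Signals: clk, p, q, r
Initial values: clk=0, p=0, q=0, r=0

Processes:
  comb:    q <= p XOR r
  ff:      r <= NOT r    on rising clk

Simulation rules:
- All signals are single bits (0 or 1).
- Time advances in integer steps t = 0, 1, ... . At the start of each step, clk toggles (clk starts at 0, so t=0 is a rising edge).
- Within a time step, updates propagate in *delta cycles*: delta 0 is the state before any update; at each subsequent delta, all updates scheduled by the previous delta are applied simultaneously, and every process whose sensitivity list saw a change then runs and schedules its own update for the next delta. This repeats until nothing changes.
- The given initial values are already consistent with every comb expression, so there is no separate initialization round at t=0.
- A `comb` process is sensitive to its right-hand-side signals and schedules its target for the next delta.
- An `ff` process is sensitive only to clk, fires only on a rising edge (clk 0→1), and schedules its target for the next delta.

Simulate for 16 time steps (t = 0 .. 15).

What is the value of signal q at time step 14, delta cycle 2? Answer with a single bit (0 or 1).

[bits: q,r,p,clk]
t=0: Δ0=0000 Δ1=0001 Δ2=0101 Δ3=1101 | 3Δ
t=1: Δ0=1101 Δ1=1100 | 1Δ
t=2: Δ0=1100 Δ1=1101 Δ2=1001 Δ3=0001 | 3Δ
t=3: Δ0=0001 Δ1=0000 | 1Δ
t=4: Δ0=0000 Δ1=0001 Δ2=0101 Δ3=1101 | 3Δ
t=5: Δ0=1101 Δ1=1100 | 1Δ
t=6: Δ0=1100 Δ1=1101 Δ2=1001 Δ3=0001 | 3Δ
t=7: Δ0=0001 Δ1=0000 | 1Δ
t=8: Δ0=0000 Δ1=0001 Δ2=0101 Δ3=1101 | 3Δ
t=9: Δ0=1101 Δ1=1100 | 1Δ
t=10: Δ0=1100 Δ1=1101 Δ2=1001 Δ3=0001 | 3Δ
t=11: Δ0=0001 Δ1=0000 | 1Δ
t=12: Δ0=0000 Δ1=0001 Δ2=0101 Δ3=1101 | 3Δ
t=13: Δ0=1101 Δ1=1100 | 1Δ
t=14: Δ0=1100 Δ1=1101 Δ2=1001 Δ3=0001 | 3Δ
t=15: Δ0=0001 Δ1=0000 | 1Δ

1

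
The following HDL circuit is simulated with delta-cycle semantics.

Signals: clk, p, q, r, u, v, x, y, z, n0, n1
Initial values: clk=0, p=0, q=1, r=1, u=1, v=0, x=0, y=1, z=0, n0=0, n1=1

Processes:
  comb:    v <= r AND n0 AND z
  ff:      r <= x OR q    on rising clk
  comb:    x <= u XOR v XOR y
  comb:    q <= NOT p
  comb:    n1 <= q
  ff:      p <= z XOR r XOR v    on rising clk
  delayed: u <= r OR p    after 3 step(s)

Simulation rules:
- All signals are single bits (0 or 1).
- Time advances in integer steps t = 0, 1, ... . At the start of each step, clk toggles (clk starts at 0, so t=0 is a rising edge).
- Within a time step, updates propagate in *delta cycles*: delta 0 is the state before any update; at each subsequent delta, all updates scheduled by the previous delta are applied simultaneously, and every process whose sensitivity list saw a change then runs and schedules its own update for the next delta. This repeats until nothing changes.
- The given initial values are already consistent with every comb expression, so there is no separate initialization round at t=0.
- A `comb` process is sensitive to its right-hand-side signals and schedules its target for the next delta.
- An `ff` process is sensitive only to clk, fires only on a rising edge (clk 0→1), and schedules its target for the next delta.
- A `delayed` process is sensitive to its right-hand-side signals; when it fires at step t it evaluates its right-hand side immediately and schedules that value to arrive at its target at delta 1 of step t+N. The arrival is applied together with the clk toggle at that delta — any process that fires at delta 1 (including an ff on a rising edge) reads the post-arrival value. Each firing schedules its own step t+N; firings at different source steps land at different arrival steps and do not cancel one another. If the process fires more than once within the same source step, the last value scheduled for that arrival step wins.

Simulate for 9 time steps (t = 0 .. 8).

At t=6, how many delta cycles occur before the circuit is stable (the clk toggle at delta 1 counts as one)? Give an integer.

[bits: v,p,clk,x,y,z,n1,u,q,n0,r]
t=0: Δ0=00001011101 Δ1=00101011101 Δ2=01101011101 Δ3=01101011001 Δ4=01101001001 | 4Δ
t=1: Δ0=01101001001 Δ1=01001001001 | 1Δ
t=2: Δ0=01001001001 Δ1=01101001001 Δ2=01101001000 | 2Δ
t=3: Δ0=01101001000 Δ1=01001001000 | 1Δ
t=4: Δ0=01001001000 Δ1=01101001000 Δ2=00101001000 Δ3=00101001100 Δ4=00101011100 | 4Δ
t=5: Δ0=00101011100 Δ1=00001011100 | 1Δ
t=6: Δ0=00001011100 Δ1=00101011100 Δ2=00101011101 | 2Δ
t=7: Δ0=00101011101 Δ1=00001010101 Δ2=00011010101 | 2Δ
t=8: Δ0=00011010101 Δ1=00111010101 Δ2=01111010101 Δ3=01111010001 Δ4=01111000001 | 4Δ

2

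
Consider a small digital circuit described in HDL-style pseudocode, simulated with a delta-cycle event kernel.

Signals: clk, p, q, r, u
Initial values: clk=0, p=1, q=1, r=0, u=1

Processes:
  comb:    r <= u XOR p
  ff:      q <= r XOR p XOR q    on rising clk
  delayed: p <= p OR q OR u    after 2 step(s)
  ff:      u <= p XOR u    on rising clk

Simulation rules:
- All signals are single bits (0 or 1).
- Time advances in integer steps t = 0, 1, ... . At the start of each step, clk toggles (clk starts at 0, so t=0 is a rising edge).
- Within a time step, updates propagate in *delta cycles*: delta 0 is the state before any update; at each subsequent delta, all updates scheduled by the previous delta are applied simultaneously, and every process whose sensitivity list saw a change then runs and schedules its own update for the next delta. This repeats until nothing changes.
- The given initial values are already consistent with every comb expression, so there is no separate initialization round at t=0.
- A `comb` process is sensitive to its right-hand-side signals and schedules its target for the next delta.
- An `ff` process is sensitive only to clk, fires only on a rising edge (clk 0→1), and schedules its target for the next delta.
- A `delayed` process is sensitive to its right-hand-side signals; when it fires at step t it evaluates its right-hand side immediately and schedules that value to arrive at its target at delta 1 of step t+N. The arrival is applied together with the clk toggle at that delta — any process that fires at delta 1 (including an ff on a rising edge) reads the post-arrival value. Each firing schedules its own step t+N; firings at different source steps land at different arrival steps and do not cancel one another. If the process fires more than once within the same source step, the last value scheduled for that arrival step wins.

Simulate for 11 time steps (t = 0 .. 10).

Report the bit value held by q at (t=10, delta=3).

0

t=0 Δ0: u=1 q=1 r=0 clk=0 p=1
  Δ1: clk:0→1
  Δ2: u:1→0, q:1→0
  Δ3: r:0→1
  (3Δ to stable)
t=1 Δ0: u=0 q=0 r=1 clk=1 p=1
  Δ1: clk:1→0
  (1Δ to stable)
t=2 Δ0: u=0 q=0 r=1 clk=0 p=1
  Δ1: clk:0→1
  Δ2: u:0→1
  Δ3: r:1→0
  (3Δ to stable)
t=3 Δ0: u=1 q=0 r=0 clk=1 p=1
  Δ1: clk:1→0
  (1Δ to stable)
t=4 Δ0: u=1 q=0 r=0 clk=0 p=1
  Δ1: clk:0→1
  Δ2: u:1→0, q:0→1
  Δ3: r:0→1
  (3Δ to stable)
t=5 Δ0: u=0 q=1 r=1 clk=1 p=1
  Δ1: clk:1→0
  (1Δ to stable)
t=6 Δ0: u=0 q=1 r=1 clk=0 p=1
  Δ1: clk:0→1
  Δ2: u:0→1
  Δ3: r:1→0
  (3Δ to stable)
t=7 Δ0: u=1 q=1 r=0 clk=1 p=1
  Δ1: clk:1→0
  (1Δ to stable)
t=8 Δ0: u=1 q=1 r=0 clk=0 p=1
  Δ1: clk:0→1
  Δ2: u:1→0, q:1→0
  Δ3: r:0→1
  (3Δ to stable)
t=9 Δ0: u=0 q=0 r=1 clk=1 p=1
  Δ1: clk:1→0
  (1Δ to stable)
t=10 Δ0: u=0 q=0 r=1 clk=0 p=1
  Δ1: clk:0→1
  Δ2: u:0→1
  Δ3: r:1→0
  (3Δ to stable)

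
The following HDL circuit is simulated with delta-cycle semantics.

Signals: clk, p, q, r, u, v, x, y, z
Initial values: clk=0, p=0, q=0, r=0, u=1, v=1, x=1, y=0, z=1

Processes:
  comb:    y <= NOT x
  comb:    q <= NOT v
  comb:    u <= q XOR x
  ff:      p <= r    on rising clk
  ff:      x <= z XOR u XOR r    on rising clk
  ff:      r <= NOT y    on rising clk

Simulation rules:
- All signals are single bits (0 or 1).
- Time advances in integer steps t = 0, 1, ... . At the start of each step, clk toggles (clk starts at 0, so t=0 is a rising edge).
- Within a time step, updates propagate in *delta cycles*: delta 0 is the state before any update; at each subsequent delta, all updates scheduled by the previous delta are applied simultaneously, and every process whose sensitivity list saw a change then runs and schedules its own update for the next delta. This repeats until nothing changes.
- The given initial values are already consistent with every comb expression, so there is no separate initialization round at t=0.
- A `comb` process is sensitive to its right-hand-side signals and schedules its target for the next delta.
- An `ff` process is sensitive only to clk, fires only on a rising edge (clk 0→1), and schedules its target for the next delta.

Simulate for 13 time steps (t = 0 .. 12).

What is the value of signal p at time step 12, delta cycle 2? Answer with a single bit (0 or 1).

[bits: p,v,x,clk,z,u,y,r,q]
t=0: Δ0=011011000 Δ1=011111000 Δ2=010111010 Δ3=010110110 | 3Δ
t=1: Δ0=010110110 Δ1=010010110 | 1Δ
t=2: Δ0=010010110 Δ1=010110110 Δ2=110110100 | 2Δ
t=3: Δ0=110110100 Δ1=110010100 | 1Δ
t=4: Δ0=110010100 Δ1=110110100 Δ2=011110100 Δ3=011111000 | 3Δ
t=5: Δ0=011111000 Δ1=011011000 | 1Δ
t=6: Δ0=011011000 Δ1=011111000 Δ2=010111010 Δ3=010110110 | 3Δ
t=7: Δ0=010110110 Δ1=010010110 | 1Δ
t=8: Δ0=010010110 Δ1=010110110 Δ2=110110100 | 2Δ
t=9: Δ0=110110100 Δ1=110010100 | 1Δ
t=10: Δ0=110010100 Δ1=110110100 Δ2=011110100 Δ3=011111000 | 3Δ
t=11: Δ0=011111000 Δ1=011011000 | 1Δ
t=12: Δ0=011011000 Δ1=011111000 Δ2=010111010 Δ3=010110110 | 3Δ

0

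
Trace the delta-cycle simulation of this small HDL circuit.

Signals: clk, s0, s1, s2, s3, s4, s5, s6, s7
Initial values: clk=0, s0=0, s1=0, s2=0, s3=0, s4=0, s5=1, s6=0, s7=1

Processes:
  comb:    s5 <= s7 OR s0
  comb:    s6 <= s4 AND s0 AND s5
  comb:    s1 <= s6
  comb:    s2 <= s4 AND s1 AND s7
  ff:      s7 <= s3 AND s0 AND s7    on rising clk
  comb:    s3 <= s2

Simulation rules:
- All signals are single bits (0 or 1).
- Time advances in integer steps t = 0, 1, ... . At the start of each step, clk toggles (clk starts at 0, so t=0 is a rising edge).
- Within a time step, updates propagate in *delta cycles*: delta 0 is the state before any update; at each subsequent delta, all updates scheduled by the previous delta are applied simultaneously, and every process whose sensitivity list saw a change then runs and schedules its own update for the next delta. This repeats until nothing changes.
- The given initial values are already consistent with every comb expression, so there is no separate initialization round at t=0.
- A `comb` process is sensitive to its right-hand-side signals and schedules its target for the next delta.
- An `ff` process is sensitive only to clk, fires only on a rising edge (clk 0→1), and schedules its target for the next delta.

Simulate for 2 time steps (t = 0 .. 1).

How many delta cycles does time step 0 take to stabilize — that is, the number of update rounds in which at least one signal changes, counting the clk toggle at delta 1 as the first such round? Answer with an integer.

t0.Δ0 s1=0 s5=1 s7=1 s4=0 clk=0 s3=0 s0=0 s2=0 s6=0
t0.Δ1 s1=0 s5=1 s7=1 s4=0 clk=1 s3=0 s0=0 s2=0 s6=0
t0.Δ2 s1=0 s5=1 s7=0 s4=0 clk=1 s3=0 s0=0 s2=0 s6=0
t0.Δ3 s1=0 s5=0 s7=0 s4=0 clk=1 s3=0 s0=0 s2=0 s6=0
t1.Δ0 s1=0 s5=0 s7=0 s4=0 clk=1 s3=0 s0=0 s2=0 s6=0
t1.Δ1 s1=0 s5=0 s7=0 s4=0 clk=0 s3=0 s0=0 s2=0 s6=0

3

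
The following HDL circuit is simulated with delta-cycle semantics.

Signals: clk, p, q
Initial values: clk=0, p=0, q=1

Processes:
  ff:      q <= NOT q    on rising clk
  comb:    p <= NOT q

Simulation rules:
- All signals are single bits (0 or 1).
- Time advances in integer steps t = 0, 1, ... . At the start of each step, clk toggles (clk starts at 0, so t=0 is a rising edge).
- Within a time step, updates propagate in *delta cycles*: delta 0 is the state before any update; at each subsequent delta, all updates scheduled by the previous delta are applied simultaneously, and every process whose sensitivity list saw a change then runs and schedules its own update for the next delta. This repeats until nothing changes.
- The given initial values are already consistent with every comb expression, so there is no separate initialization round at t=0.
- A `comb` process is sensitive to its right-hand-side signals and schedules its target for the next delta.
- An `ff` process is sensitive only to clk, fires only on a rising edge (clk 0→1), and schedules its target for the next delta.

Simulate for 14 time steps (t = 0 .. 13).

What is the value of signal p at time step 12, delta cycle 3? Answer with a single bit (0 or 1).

[bits: clk,q,p]
t=0: Δ0=010 Δ1=110 Δ2=100 Δ3=101 | 3Δ
t=1: Δ0=101 Δ1=001 | 1Δ
t=2: Δ0=001 Δ1=101 Δ2=111 Δ3=110 | 3Δ
t=3: Δ0=110 Δ1=010 | 1Δ
t=4: Δ0=010 Δ1=110 Δ2=100 Δ3=101 | 3Δ
t=5: Δ0=101 Δ1=001 | 1Δ
t=6: Δ0=001 Δ1=101 Δ2=111 Δ3=110 | 3Δ
t=7: Δ0=110 Δ1=010 | 1Δ
t=8: Δ0=010 Δ1=110 Δ2=100 Δ3=101 | 3Δ
t=9: Δ0=101 Δ1=001 | 1Δ
t=10: Δ0=001 Δ1=101 Δ2=111 Δ3=110 | 3Δ
t=11: Δ0=110 Δ1=010 | 1Δ
t=12: Δ0=010 Δ1=110 Δ2=100 Δ3=101 | 3Δ
t=13: Δ0=101 Δ1=001 | 1Δ

1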